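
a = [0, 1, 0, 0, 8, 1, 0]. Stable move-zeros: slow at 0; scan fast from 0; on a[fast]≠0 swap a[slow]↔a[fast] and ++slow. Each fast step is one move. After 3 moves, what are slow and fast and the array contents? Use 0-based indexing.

slow=1, fast=3, a=[1, 0, 0, 0, 8, 1, 0]

(s=0,f=0) a[fast]=0 → fast++
(s=0,f=1) a[fast]=1≠0 swap→a[0]=1 → slow++,fast++
(s=1,f=2) a[fast]=0 → fast++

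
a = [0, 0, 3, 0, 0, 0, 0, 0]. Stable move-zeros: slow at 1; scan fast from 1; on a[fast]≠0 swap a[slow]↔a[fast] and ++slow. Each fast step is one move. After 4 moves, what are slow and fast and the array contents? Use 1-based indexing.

(s=1,f=1) a[fast]=0 → fast++
(s=1,f=2) a[fast]=0 → fast++
(s=1,f=3) a[fast]=3≠0 swap→a[1]=3 → slow++,fast++
(s=2,f=4) a[fast]=0 → fast++

slow=2, fast=5, a=[3, 0, 0, 0, 0, 0, 0, 0]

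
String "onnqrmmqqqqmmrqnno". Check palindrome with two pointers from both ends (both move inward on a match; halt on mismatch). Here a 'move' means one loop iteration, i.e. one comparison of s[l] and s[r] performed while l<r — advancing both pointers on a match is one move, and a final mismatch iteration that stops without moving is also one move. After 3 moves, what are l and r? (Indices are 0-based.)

[0,17] 'o'=='o' → l++,r--
[1,16] 'n'=='n' → l++,r--
[2,15] 'n'=='n' → l++,r--

l=3, r=14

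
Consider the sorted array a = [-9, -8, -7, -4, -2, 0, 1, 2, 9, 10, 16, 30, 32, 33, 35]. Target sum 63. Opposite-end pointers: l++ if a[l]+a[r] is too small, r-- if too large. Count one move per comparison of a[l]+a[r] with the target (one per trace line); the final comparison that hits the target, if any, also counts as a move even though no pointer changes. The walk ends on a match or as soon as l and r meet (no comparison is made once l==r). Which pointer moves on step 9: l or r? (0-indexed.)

l

l=0 r=14: -9+35=26 <63, l++
l=1 r=14: -8+35=27 <63, l++
l=2 r=14: -7+35=28 <63, l++
l=3 r=14: -4+35=31 <63, l++
l=4 r=14: -2+35=33 <63, l++
l=5 r=14: 0+35=35 <63, l++
l=6 r=14: 1+35=36 <63, l++
l=7 r=14: 2+35=37 <63, l++
l=8 r=14: 9+35=44 <63, l++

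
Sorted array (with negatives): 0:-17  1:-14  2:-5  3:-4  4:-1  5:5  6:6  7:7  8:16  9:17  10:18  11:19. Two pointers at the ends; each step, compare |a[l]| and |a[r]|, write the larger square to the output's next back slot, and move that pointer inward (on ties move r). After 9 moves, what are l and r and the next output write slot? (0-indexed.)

[0,11] |-17|<=|19| out[11]=361 → r--
[0,10] |-17|<=|18| out[10]=324 → r--
[0,9] |-17|<=|17| out[9]=289 → r--
[0,8] |-17|>|16| out[8]=289 → l++
[1,8] |-14|<=|16| out[7]=256 → r--
[1,7] |-14|>|7| out[6]=196 → l++
[2,7] |-5|<=|7| out[5]=49 → r--
[2,6] |-5|<=|6| out[4]=36 → r--
[2,5] |-5|<=|5| out[3]=25 → r--

l=2, r=4, next write slot=2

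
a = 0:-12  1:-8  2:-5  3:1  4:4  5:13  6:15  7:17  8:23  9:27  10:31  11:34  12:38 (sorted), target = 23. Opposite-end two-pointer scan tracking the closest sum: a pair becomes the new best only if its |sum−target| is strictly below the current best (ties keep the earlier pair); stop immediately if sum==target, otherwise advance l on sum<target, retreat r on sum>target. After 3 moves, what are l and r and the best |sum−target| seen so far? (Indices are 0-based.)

l=0 r=12: -12+38=26 d=3 *, r--
l=0 r=11: -12+34=22 d=1 *, l++
l=1 r=11: -8+34=26 d=3, r--

l=1, r=10, best |Δ|=1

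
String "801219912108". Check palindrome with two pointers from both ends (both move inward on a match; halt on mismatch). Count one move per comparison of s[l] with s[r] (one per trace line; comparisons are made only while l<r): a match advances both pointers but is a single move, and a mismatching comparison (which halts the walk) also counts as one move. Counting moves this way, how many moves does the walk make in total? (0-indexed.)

l=0 r=11: '8'=='8', l++,r--
l=1 r=10: '0'=='0', l++,r--
l=2 r=9: '1'=='1', l++,r--
l=3 r=8: '2'=='2', l++,r--
l=4 r=7: '1'=='1', l++,r--
l=5 r=6: '9'=='9', l++,r--

6 moves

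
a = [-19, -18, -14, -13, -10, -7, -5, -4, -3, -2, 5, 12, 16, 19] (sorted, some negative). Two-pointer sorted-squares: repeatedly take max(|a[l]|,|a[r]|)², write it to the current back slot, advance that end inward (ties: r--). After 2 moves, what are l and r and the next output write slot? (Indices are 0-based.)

[0,13] |-19|<=|19| out[13]=361 → r--
[0,12] |-19|>|16| out[12]=361 → l++

l=1, r=12, next write slot=11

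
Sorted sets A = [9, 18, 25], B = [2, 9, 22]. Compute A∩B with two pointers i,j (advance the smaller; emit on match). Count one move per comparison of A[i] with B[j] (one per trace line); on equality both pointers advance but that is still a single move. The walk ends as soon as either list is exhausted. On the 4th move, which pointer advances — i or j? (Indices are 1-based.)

[i=1,j=1] 9>2 → j++
[i=1,j=2] 9==9 emit → i++,j++
[i=2,j=3] 18<22 → i++
[i=3,j=3] 25>22 → j++

j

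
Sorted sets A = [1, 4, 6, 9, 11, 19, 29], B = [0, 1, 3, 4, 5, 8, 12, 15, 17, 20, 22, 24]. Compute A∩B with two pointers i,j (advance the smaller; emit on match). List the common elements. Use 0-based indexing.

i=0 j=0: 1>0, j++
i=0 j=1: 1==1 emit, i++,j++
i=1 j=2: 4>3, j++
i=1 j=3: 4==4 emit, i++,j++
i=2 j=4: 6>5, j++
i=2 j=5: 6<8, i++
i=3 j=5: 9>8, j++
i=3 j=6: 9<12, i++
i=4 j=6: 11<12, i++
i=5 j=6: 19>12, j++
i=5 j=7: 19>15, j++
i=5 j=8: 19>17, j++
i=5 j=9: 19<20, i++
i=6 j=9: 29>20, j++
i=6 j=10: 29>22, j++
i=6 j=11: 29>24, j++

intersection = [1, 4]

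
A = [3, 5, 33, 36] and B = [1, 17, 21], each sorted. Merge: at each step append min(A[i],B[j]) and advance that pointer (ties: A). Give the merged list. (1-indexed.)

[1, 3, 5, 17, 21, 33, 36]

i=1 j=1: A[i]=3>B[j]=1 take 1, j++
i=1 j=2: A[i]=3<=B[j]=17 take 3, i++
i=2 j=2: A[i]=5<=B[j]=17 take 5, i++
i=3 j=2: A[i]=33>B[j]=17 take 17, j++
i=3 j=3: A[i]=33>B[j]=21 take 21, j++
i=3 j=4: B done, take A[i]=33, i++
i=4 j=4: B done, take A[i]=36, i++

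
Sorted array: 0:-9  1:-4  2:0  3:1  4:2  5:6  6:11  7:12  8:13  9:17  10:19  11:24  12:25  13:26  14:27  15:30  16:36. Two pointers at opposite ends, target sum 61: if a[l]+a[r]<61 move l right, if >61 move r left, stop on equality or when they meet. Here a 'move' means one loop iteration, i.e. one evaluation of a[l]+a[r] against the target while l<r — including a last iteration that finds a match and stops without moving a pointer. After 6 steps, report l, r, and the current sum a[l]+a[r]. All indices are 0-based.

l=6, r=16, sum=47

l=0 r=16: -9+36=27 <61, l++
l=1 r=16: -4+36=32 <61, l++
l=2 r=16: 0+36=36 <61, l++
l=3 r=16: 1+36=37 <61, l++
l=4 r=16: 2+36=38 <61, l++
l=5 r=16: 6+36=42 <61, l++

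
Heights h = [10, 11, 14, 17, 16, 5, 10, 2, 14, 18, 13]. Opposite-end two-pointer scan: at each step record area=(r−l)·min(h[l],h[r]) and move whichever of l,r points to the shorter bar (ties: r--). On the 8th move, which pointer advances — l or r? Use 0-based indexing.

l

[0,10] min(10,13)*10=100 best=100 * → l++
[1,10] min(11,13)*9=99 best=100 → l++
[2,10] min(14,13)*8=104 best=104 * → r--
[2,9] min(14,18)*7=98 best=104 → l++
[3,9] min(17,18)*6=102 best=104 → l++
[4,9] min(16,18)*5=80 best=104 → l++
[5,9] min(5,18)*4=20 best=104 → l++
[6,9] min(10,18)*3=30 best=104 → l++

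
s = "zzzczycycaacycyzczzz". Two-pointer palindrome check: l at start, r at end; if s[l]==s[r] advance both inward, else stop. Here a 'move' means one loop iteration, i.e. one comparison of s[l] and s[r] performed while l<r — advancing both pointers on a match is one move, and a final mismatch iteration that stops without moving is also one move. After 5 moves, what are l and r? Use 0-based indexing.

l=5, r=14

l=0 r=19: 'z'=='z', l++,r--
l=1 r=18: 'z'=='z', l++,r--
l=2 r=17: 'z'=='z', l++,r--
l=3 r=16: 'c'=='c', l++,r--
l=4 r=15: 'z'=='z', l++,r--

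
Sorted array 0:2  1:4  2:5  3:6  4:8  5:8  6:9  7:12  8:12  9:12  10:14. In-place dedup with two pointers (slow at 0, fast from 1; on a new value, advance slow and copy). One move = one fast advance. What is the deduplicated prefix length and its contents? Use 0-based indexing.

length 8; prefix = [2, 4, 5, 6, 8, 9, 12, 14]

slow=0 fast=1: a[fast]=4≠a[slow]=2 write a[1]=4, slow++,fast++
slow=1 fast=2: a[fast]=5≠a[slow]=4 write a[2]=5, slow++,fast++
slow=2 fast=3: a[fast]=6≠a[slow]=5 write a[3]=6, slow++,fast++
slow=3 fast=4: a[fast]=8≠a[slow]=6 write a[4]=8, slow++,fast++
slow=4 fast=5: a[fast]=8=a[slow] dup, fast++
slow=4 fast=6: a[fast]=9≠a[slow]=8 write a[5]=9, slow++,fast++
slow=5 fast=7: a[fast]=12≠a[slow]=9 write a[6]=12, slow++,fast++
slow=6 fast=8: a[fast]=12=a[slow] dup, fast++
slow=6 fast=9: a[fast]=12=a[slow] dup, fast++
slow=6 fast=10: a[fast]=14≠a[slow]=12 write a[7]=14, slow++,fast++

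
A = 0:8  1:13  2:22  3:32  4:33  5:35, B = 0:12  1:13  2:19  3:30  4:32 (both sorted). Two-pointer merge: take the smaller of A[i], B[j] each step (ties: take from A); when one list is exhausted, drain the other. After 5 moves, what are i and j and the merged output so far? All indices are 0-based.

i=2, j=3, merged so far=[8, 12, 13, 13, 19]

[i=0,j=0] A[i]=8<=B[j]=12 take 8 → i++
[i=1,j=0] A[i]=13>B[j]=12 take 12 → j++
[i=1,j=1] A[i]=13<=B[j]=13 take 13 → i++
[i=2,j=1] A[i]=22>B[j]=13 take 13 → j++
[i=2,j=2] A[i]=22>B[j]=19 take 19 → j++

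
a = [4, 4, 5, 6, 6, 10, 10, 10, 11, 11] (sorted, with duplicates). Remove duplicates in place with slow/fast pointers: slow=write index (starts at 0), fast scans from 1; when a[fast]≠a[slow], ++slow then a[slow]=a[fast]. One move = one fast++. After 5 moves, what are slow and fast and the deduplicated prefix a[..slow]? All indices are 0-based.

slow=0 fast=1: a[fast]=4=a[slow] dup, fast++
slow=0 fast=2: a[fast]=5≠a[slow]=4 write a[1]=5, slow++,fast++
slow=1 fast=3: a[fast]=6≠a[slow]=5 write a[2]=6, slow++,fast++
slow=2 fast=4: a[fast]=6=a[slow] dup, fast++
slow=2 fast=5: a[fast]=10≠a[slow]=6 write a[3]=10, slow++,fast++

slow=3, fast=6, prefix=[4, 5, 6, 10]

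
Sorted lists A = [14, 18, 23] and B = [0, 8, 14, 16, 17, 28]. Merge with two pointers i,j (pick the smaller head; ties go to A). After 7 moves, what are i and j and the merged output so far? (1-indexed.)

i=1 j=1: A[i]=14>B[j]=0 take 0, j++
i=1 j=2: A[i]=14>B[j]=8 take 8, j++
i=1 j=3: A[i]=14<=B[j]=14 take 14, i++
i=2 j=3: A[i]=18>B[j]=14 take 14, j++
i=2 j=4: A[i]=18>B[j]=16 take 16, j++
i=2 j=5: A[i]=18>B[j]=17 take 17, j++
i=2 j=6: A[i]=18<=B[j]=28 take 18, i++

i=3, j=6, merged so far=[0, 8, 14, 14, 16, 17, 18]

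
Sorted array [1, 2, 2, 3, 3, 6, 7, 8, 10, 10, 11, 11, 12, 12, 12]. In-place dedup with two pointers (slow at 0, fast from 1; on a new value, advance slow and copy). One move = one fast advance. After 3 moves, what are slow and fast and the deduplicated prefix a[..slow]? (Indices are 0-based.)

slow=0 fast=1: a[fast]=2≠a[slow]=1 write a[1]=2, slow++,fast++
slow=1 fast=2: a[fast]=2=a[slow] dup, fast++
slow=1 fast=3: a[fast]=3≠a[slow]=2 write a[2]=3, slow++,fast++

slow=2, fast=4, prefix=[1, 2, 3]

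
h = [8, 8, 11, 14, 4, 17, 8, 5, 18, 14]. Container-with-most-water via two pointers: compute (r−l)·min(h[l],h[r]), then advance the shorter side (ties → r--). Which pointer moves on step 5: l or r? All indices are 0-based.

[0,9] min(8,14)*9=72 best=72 * → l++
[1,9] min(8,14)*8=64 best=72 → l++
[2,9] min(11,14)*7=77 best=77 * → l++
[3,9] min(14,14)*6=84 best=84 * → r--
[3,8] min(14,18)*5=70 best=84 → l++

l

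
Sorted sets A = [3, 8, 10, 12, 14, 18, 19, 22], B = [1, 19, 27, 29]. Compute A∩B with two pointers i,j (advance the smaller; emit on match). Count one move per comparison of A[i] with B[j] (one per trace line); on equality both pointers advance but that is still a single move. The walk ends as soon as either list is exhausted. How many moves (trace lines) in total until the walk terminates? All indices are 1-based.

9 moves

i=1 j=1: 3>1, j++
i=1 j=2: 3<19, i++
i=2 j=2: 8<19, i++
i=3 j=2: 10<19, i++
i=4 j=2: 12<19, i++
i=5 j=2: 14<19, i++
i=6 j=2: 18<19, i++
i=7 j=2: 19==19 emit, i++,j++
i=8 j=3: 22<27, i++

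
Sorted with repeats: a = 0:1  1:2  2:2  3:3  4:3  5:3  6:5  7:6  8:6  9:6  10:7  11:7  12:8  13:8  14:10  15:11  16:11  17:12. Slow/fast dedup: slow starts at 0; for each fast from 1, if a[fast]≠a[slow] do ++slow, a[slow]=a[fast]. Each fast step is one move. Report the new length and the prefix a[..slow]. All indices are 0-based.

(s=0,f=1) a[fast]=2≠a[slow]=1 write a[1]=2 → slow++,fast++
(s=1,f=2) a[fast]=2=a[slow] dup → fast++
(s=1,f=3) a[fast]=3≠a[slow]=2 write a[2]=3 → slow++,fast++
(s=2,f=4) a[fast]=3=a[slow] dup → fast++
(s=2,f=5) a[fast]=3=a[slow] dup → fast++
(s=2,f=6) a[fast]=5≠a[slow]=3 write a[3]=5 → slow++,fast++
(s=3,f=7) a[fast]=6≠a[slow]=5 write a[4]=6 → slow++,fast++
(s=4,f=8) a[fast]=6=a[slow] dup → fast++
(s=4,f=9) a[fast]=6=a[slow] dup → fast++
(s=4,f=10) a[fast]=7≠a[slow]=6 write a[5]=7 → slow++,fast++
(s=5,f=11) a[fast]=7=a[slow] dup → fast++
(s=5,f=12) a[fast]=8≠a[slow]=7 write a[6]=8 → slow++,fast++
(s=6,f=13) a[fast]=8=a[slow] dup → fast++
(s=6,f=14) a[fast]=10≠a[slow]=8 write a[7]=10 → slow++,fast++
(s=7,f=15) a[fast]=11≠a[slow]=10 write a[8]=11 → slow++,fast++
(s=8,f=16) a[fast]=11=a[slow] dup → fast++
(s=8,f=17) a[fast]=12≠a[slow]=11 write a[9]=12 → slow++,fast++

length 10; prefix = [1, 2, 3, 5, 6, 7, 8, 10, 11, 12]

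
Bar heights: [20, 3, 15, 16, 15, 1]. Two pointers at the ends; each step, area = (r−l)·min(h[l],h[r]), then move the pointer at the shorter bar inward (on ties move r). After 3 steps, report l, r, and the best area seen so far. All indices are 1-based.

l=1, r=3, best area=60

[1,6] min(20,1)*5=5 best=5 * → r--
[1,5] min(20,15)*4=60 best=60 * → r--
[1,4] min(20,16)*3=48 best=60 → r--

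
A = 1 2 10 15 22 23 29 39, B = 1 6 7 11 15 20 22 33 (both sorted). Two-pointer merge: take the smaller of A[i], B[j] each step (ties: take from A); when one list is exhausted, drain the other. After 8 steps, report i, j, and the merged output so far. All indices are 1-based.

i=5, j=5, merged so far=[1, 1, 2, 6, 7, 10, 11, 15]

[i=1,j=1] A[i]=1<=B[j]=1 take 1 → i++
[i=2,j=1] A[i]=2>B[j]=1 take 1 → j++
[i=2,j=2] A[i]=2<=B[j]=6 take 2 → i++
[i=3,j=2] A[i]=10>B[j]=6 take 6 → j++
[i=3,j=3] A[i]=10>B[j]=7 take 7 → j++
[i=3,j=4] A[i]=10<=B[j]=11 take 10 → i++
[i=4,j=4] A[i]=15>B[j]=11 take 11 → j++
[i=4,j=5] A[i]=15<=B[j]=15 take 15 → i++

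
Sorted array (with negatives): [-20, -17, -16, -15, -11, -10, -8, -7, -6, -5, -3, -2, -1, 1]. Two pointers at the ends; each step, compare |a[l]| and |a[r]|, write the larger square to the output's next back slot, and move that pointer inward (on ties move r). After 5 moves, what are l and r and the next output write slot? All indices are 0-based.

l=0 r=13: |-20|>|1| out[13]=400, l++
l=1 r=13: |-17|>|1| out[12]=289, l++
l=2 r=13: |-16|>|1| out[11]=256, l++
l=3 r=13: |-15|>|1| out[10]=225, l++
l=4 r=13: |-11|>|1| out[9]=121, l++

l=5, r=13, next write slot=8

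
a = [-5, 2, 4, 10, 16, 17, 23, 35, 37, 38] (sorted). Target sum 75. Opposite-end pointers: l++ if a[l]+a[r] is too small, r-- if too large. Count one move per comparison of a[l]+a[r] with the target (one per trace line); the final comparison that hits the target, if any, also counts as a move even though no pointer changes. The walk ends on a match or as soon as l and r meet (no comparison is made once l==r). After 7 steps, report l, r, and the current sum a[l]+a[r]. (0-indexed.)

[0,9] -5+38=33 <75 → l++
[1,9] 2+38=40 <75 → l++
[2,9] 4+38=42 <75 → l++
[3,9] 10+38=48 <75 → l++
[4,9] 16+38=54 <75 → l++
[5,9] 17+38=55 <75 → l++
[6,9] 23+38=61 <75 → l++

l=7, r=9, sum=73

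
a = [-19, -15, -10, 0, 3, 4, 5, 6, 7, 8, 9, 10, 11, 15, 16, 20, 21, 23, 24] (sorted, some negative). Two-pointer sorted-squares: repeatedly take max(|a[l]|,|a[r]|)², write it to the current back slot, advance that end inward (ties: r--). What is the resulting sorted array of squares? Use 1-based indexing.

[0, 9, 16, 25, 36, 49, 64, 81, 100, 100, 121, 225, 225, 256, 361, 400, 441, 529, 576]

l=1 r=19: |-19|<=|24| out[19]=576, r--
l=1 r=18: |-19|<=|23| out[18]=529, r--
l=1 r=17: |-19|<=|21| out[17]=441, r--
l=1 r=16: |-19|<=|20| out[16]=400, r--
l=1 r=15: |-19|>|16| out[15]=361, l++
l=2 r=15: |-15|<=|16| out[14]=256, r--
l=2 r=14: |-15|<=|15| out[13]=225, r--
l=2 r=13: |-15|>|11| out[12]=225, l++
l=3 r=13: |-10|<=|11| out[11]=121, r--
l=3 r=12: |-10|<=|10| out[10]=100, r--
l=3 r=11: |-10|>|9| out[9]=100, l++
l=4 r=11: |0|<=|9| out[8]=81, r--
l=4 r=10: |0|<=|8| out[7]=64, r--
l=4 r=9: |0|<=|7| out[6]=49, r--
l=4 r=8: |0|<=|6| out[5]=36, r--
l=4 r=7: |0|<=|5| out[4]=25, r--
l=4 r=6: |0|<=|4| out[3]=16, r--
l=4 r=5: |0|<=|3| out[2]=9, r--
l=4 r=4: |0|<=|0| out[1]=0, r--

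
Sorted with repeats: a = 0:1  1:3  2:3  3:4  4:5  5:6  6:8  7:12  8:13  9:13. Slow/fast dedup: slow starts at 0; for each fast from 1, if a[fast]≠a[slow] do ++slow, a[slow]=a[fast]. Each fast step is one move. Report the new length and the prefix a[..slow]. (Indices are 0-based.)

(s=0,f=1) a[fast]=3≠a[slow]=1 write a[1]=3 → slow++,fast++
(s=1,f=2) a[fast]=3=a[slow] dup → fast++
(s=1,f=3) a[fast]=4≠a[slow]=3 write a[2]=4 → slow++,fast++
(s=2,f=4) a[fast]=5≠a[slow]=4 write a[3]=5 → slow++,fast++
(s=3,f=5) a[fast]=6≠a[slow]=5 write a[4]=6 → slow++,fast++
(s=4,f=6) a[fast]=8≠a[slow]=6 write a[5]=8 → slow++,fast++
(s=5,f=7) a[fast]=12≠a[slow]=8 write a[6]=12 → slow++,fast++
(s=6,f=8) a[fast]=13≠a[slow]=12 write a[7]=13 → slow++,fast++
(s=7,f=9) a[fast]=13=a[slow] dup → fast++

length 8; prefix = [1, 3, 4, 5, 6, 8, 12, 13]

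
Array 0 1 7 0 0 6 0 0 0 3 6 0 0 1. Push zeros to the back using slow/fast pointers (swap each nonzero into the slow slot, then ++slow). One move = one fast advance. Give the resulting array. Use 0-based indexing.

slow=0 fast=0: a[fast]=0, fast++
slow=0 fast=1: a[fast]=1≠0 swap→a[0]=1, slow++,fast++
slow=1 fast=2: a[fast]=7≠0 swap→a[1]=7, slow++,fast++
slow=2 fast=3: a[fast]=0, fast++
slow=2 fast=4: a[fast]=0, fast++
slow=2 fast=5: a[fast]=6≠0 swap→a[2]=6, slow++,fast++
slow=3 fast=6: a[fast]=0, fast++
slow=3 fast=7: a[fast]=0, fast++
slow=3 fast=8: a[fast]=0, fast++
slow=3 fast=9: a[fast]=3≠0 swap→a[3]=3, slow++,fast++
slow=4 fast=10: a[fast]=6≠0 swap→a[4]=6, slow++,fast++
slow=5 fast=11: a[fast]=0, fast++
slow=5 fast=12: a[fast]=0, fast++
slow=5 fast=13: a[fast]=1≠0 swap→a[5]=1, slow++,fast++

[1, 7, 6, 3, 6, 1, 0, 0, 0, 0, 0, 0, 0, 0]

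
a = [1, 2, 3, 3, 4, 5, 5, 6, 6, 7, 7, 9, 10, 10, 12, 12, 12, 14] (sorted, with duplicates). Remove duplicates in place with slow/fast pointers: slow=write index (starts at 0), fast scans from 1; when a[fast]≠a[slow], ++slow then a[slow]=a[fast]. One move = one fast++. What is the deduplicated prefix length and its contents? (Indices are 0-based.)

length 11; prefix = [1, 2, 3, 4, 5, 6, 7, 9, 10, 12, 14]

(s=0,f=1) a[fast]=2≠a[slow]=1 write a[1]=2 → slow++,fast++
(s=1,f=2) a[fast]=3≠a[slow]=2 write a[2]=3 → slow++,fast++
(s=2,f=3) a[fast]=3=a[slow] dup → fast++
(s=2,f=4) a[fast]=4≠a[slow]=3 write a[3]=4 → slow++,fast++
(s=3,f=5) a[fast]=5≠a[slow]=4 write a[4]=5 → slow++,fast++
(s=4,f=6) a[fast]=5=a[slow] dup → fast++
(s=4,f=7) a[fast]=6≠a[slow]=5 write a[5]=6 → slow++,fast++
(s=5,f=8) a[fast]=6=a[slow] dup → fast++
(s=5,f=9) a[fast]=7≠a[slow]=6 write a[6]=7 → slow++,fast++
(s=6,f=10) a[fast]=7=a[slow] dup → fast++
(s=6,f=11) a[fast]=9≠a[slow]=7 write a[7]=9 → slow++,fast++
(s=7,f=12) a[fast]=10≠a[slow]=9 write a[8]=10 → slow++,fast++
(s=8,f=13) a[fast]=10=a[slow] dup → fast++
(s=8,f=14) a[fast]=12≠a[slow]=10 write a[9]=12 → slow++,fast++
(s=9,f=15) a[fast]=12=a[slow] dup → fast++
(s=9,f=16) a[fast]=12=a[slow] dup → fast++
(s=9,f=17) a[fast]=14≠a[slow]=12 write a[10]=14 → slow++,fast++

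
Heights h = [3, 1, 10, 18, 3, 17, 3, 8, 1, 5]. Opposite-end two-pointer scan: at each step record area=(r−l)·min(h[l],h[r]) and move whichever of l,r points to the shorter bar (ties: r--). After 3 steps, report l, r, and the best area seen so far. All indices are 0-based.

l=2, r=8, best area=35

[0,9] min(3,5)*9=27 best=27 * → l++
[1,9] min(1,5)*8=8 best=27 → l++
[2,9] min(10,5)*7=35 best=35 * → r--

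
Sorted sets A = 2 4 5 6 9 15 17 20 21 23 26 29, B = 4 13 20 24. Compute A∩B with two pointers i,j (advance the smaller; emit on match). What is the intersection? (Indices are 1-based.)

[i=1,j=1] 2<4 → i++
[i=2,j=1] 4==4 emit → i++,j++
[i=3,j=2] 5<13 → i++
[i=4,j=2] 6<13 → i++
[i=5,j=2] 9<13 → i++
[i=6,j=2] 15>13 → j++
[i=6,j=3] 15<20 → i++
[i=7,j=3] 17<20 → i++
[i=8,j=3] 20==20 emit → i++,j++
[i=9,j=4] 21<24 → i++
[i=10,j=4] 23<24 → i++
[i=11,j=4] 26>24 → j++

intersection = [4, 20]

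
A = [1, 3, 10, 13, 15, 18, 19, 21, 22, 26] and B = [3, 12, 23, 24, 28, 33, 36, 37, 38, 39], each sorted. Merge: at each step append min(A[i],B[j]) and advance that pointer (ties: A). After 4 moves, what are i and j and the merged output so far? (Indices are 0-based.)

i=0 j=0: A[i]=1<=B[j]=3 take 1, i++
i=1 j=0: A[i]=3<=B[j]=3 take 3, i++
i=2 j=0: A[i]=10>B[j]=3 take 3, j++
i=2 j=1: A[i]=10<=B[j]=12 take 10, i++

i=3, j=1, merged so far=[1, 3, 3, 10]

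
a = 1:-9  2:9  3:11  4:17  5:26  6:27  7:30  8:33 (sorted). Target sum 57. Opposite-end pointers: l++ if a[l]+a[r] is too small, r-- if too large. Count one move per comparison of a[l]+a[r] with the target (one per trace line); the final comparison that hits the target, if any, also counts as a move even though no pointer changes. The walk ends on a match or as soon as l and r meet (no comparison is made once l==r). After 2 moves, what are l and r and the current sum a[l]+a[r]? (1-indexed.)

l=3, r=8, sum=44

l=1 r=8: -9+33=24 <57, l++
l=2 r=8: 9+33=42 <57, l++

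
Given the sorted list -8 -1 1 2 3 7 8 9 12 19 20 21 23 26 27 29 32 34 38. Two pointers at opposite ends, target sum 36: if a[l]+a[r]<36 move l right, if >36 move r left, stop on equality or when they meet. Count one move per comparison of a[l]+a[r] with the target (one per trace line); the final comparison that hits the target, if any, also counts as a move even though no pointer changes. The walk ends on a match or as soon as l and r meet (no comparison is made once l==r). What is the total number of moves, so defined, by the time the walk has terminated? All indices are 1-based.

5 moves

[1,19] -8+38=30 <36 → l++
[2,19] -1+38=37 >36 → r--
[2,18] -1+34=33 <36 → l++
[3,18] 1+34=35 <36 → l++
[4,18] 2+34=36 → found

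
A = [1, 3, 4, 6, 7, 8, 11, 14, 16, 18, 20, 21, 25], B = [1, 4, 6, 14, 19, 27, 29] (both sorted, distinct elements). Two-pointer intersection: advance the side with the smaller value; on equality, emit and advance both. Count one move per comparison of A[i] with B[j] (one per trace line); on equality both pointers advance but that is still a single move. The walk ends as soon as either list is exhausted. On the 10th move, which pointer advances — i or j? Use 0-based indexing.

i

[i=0,j=0] 1==1 emit → i++,j++
[i=1,j=1] 3<4 → i++
[i=2,j=1] 4==4 emit → i++,j++
[i=3,j=2] 6==6 emit → i++,j++
[i=4,j=3] 7<14 → i++
[i=5,j=3] 8<14 → i++
[i=6,j=3] 11<14 → i++
[i=7,j=3] 14==14 emit → i++,j++
[i=8,j=4] 16<19 → i++
[i=9,j=4] 18<19 → i++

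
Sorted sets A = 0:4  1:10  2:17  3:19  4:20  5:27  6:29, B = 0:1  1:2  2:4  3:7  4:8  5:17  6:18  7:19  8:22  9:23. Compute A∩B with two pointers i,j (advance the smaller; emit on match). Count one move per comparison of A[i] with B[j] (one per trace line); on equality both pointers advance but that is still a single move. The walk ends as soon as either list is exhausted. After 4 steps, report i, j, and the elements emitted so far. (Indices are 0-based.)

i=1, j=4, emitted=[4]

[i=0,j=0] 4>1 → j++
[i=0,j=1] 4>2 → j++
[i=0,j=2] 4==4 emit → i++,j++
[i=1,j=3] 10>7 → j++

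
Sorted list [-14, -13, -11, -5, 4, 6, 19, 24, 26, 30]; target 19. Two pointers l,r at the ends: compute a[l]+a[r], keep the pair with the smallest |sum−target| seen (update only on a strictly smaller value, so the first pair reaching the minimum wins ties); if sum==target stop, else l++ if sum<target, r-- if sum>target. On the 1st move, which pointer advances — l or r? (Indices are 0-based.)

[0,9] -14+30=16 d=3 * → l++

l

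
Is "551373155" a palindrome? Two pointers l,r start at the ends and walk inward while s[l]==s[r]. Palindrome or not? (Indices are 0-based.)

palindrome

[0,8] '5'=='5' → l++,r--
[1,7] '5'=='5' → l++,r--
[2,6] '1'=='1' → l++,r--
[3,5] '3'=='3' → l++,r--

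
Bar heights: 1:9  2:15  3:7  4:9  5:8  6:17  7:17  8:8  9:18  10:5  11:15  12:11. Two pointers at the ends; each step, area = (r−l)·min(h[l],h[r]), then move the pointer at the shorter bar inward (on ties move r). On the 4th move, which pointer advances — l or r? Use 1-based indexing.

[1,12] min(9,11)*11=99 best=99 * → l++
[2,12] min(15,11)*10=110 best=110 * → r--
[2,11] min(15,15)*9=135 best=135 * → r--
[2,10] min(15,5)*8=40 best=135 → r--

r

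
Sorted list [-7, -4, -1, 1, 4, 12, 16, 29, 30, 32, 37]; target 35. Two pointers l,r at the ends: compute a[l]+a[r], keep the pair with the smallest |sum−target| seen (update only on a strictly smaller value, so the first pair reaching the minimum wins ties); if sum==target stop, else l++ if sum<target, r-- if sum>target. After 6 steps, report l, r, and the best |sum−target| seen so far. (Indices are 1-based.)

l=5, r=9, best |Δ|=1

[1,11] -7+37=30 d=5 * → l++
[2,11] -4+37=33 d=2 * → l++
[3,11] -1+37=36 d=1 * → r--
[3,10] -1+32=31 d=4 → l++
[4,10] 1+32=33 d=2 → l++
[5,10] 4+32=36 d=1 → r--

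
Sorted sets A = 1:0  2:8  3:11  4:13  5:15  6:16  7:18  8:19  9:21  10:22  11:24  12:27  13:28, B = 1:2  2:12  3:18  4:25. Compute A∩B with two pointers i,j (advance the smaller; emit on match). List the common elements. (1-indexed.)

[i=1,j=1] 0<2 → i++
[i=2,j=1] 8>2 → j++
[i=2,j=2] 8<12 → i++
[i=3,j=2] 11<12 → i++
[i=4,j=2] 13>12 → j++
[i=4,j=3] 13<18 → i++
[i=5,j=3] 15<18 → i++
[i=6,j=3] 16<18 → i++
[i=7,j=3] 18==18 emit → i++,j++
[i=8,j=4] 19<25 → i++
[i=9,j=4] 21<25 → i++
[i=10,j=4] 22<25 → i++
[i=11,j=4] 24<25 → i++
[i=12,j=4] 27>25 → j++

intersection = [18]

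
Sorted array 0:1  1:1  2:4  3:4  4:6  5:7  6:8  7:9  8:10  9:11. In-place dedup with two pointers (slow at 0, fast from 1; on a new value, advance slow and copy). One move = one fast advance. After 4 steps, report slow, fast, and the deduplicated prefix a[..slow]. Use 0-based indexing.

slow=0 fast=1: a[fast]=1=a[slow] dup, fast++
slow=0 fast=2: a[fast]=4≠a[slow]=1 write a[1]=4, slow++,fast++
slow=1 fast=3: a[fast]=4=a[slow] dup, fast++
slow=1 fast=4: a[fast]=6≠a[slow]=4 write a[2]=6, slow++,fast++

slow=2, fast=5, prefix=[1, 4, 6]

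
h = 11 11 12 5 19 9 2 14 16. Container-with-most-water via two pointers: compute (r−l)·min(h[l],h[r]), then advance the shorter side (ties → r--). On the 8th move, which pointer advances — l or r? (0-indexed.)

r

l=0 r=8: min(11,16)*8=88 best=88 *, l++
l=1 r=8: min(11,16)*7=77 best=88, l++
l=2 r=8: min(12,16)*6=72 best=88, l++
l=3 r=8: min(5,16)*5=25 best=88, l++
l=4 r=8: min(19,16)*4=64 best=88, r--
l=4 r=7: min(19,14)*3=42 best=88, r--
l=4 r=6: min(19,2)*2=4 best=88, r--
l=4 r=5: min(19,9)*1=9 best=88, r--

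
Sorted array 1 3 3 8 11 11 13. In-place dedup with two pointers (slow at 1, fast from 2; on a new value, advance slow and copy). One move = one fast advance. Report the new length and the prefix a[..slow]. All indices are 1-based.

slow=1 fast=2: a[fast]=3≠a[slow]=1 write a[2]=3, slow++,fast++
slow=2 fast=3: a[fast]=3=a[slow] dup, fast++
slow=2 fast=4: a[fast]=8≠a[slow]=3 write a[3]=8, slow++,fast++
slow=3 fast=5: a[fast]=11≠a[slow]=8 write a[4]=11, slow++,fast++
slow=4 fast=6: a[fast]=11=a[slow] dup, fast++
slow=4 fast=7: a[fast]=13≠a[slow]=11 write a[5]=13, slow++,fast++

length 5; prefix = [1, 3, 8, 11, 13]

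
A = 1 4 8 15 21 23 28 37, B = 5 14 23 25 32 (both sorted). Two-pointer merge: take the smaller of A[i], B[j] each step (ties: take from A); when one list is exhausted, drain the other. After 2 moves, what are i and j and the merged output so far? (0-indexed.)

i=0 j=0: A[i]=1<=B[j]=5 take 1, i++
i=1 j=0: A[i]=4<=B[j]=5 take 4, i++

i=2, j=0, merged so far=[1, 4]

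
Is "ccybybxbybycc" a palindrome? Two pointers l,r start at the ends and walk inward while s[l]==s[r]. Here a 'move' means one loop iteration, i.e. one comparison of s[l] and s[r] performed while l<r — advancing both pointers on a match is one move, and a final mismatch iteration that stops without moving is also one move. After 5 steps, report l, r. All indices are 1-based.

l=6, r=8

l=1 r=13: 'c'=='c', l++,r--
l=2 r=12: 'c'=='c', l++,r--
l=3 r=11: 'y'=='y', l++,r--
l=4 r=10: 'b'=='b', l++,r--
l=5 r=9: 'y'=='y', l++,r--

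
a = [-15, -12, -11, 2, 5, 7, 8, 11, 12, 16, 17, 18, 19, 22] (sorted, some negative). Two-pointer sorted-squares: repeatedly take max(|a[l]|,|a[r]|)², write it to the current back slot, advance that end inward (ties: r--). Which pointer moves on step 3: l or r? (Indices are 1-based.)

r

l=1 r=14: |-15|<=|22| out[14]=484, r--
l=1 r=13: |-15|<=|19| out[13]=361, r--
l=1 r=12: |-15|<=|18| out[12]=324, r--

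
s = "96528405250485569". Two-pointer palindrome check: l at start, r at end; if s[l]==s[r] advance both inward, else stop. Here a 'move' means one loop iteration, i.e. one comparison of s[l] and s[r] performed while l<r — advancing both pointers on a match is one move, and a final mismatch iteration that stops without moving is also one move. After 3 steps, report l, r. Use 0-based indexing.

[0,16] '9'=='9' → l++,r--
[1,15] '6'=='6' → l++,r--
[2,14] '5'=='5' → l++,r--

l=3, r=13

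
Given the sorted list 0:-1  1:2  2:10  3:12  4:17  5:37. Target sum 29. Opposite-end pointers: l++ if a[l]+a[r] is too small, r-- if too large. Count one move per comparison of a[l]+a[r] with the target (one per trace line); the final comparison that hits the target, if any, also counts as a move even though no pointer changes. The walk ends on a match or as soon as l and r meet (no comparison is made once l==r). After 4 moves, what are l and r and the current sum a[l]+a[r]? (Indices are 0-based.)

l=3, r=4, sum=29

[0,5] -1+37=36 >29 → r--
[0,4] -1+17=16 <29 → l++
[1,4] 2+17=19 <29 → l++
[2,4] 10+17=27 <29 → l++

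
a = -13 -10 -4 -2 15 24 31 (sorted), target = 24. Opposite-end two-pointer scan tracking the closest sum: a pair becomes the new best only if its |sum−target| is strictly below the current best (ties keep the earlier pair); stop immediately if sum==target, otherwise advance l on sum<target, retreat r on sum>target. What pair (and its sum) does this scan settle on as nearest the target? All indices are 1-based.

pair (-2, 24) with sum 22 (|Δ|=2)

l=1 r=7: -13+31=18 d=6 *, l++
l=2 r=7: -10+31=21 d=3 *, l++
l=3 r=7: -4+31=27 d=3, r--
l=3 r=6: -4+24=20 d=4, l++
l=4 r=6: -2+24=22 d=2 *, l++
l=5 r=6: 15+24=39 d=15, r--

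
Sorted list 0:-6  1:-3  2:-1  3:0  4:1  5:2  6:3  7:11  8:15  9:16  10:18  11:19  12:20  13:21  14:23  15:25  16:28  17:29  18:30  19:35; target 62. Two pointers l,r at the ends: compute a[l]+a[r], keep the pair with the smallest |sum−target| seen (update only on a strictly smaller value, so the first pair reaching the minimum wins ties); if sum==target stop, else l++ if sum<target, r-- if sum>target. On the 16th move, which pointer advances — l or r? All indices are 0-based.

l=0 r=19: -6+35=29 d=33 *, l++
l=1 r=19: -3+35=32 d=30 *, l++
l=2 r=19: -1+35=34 d=28 *, l++
l=3 r=19: 0+35=35 d=27 *, l++
l=4 r=19: 1+35=36 d=26 *, l++
l=5 r=19: 2+35=37 d=25 *, l++
l=6 r=19: 3+35=38 d=24 *, l++
l=7 r=19: 11+35=46 d=16 *, l++
l=8 r=19: 15+35=50 d=12 *, l++
l=9 r=19: 16+35=51 d=11 *, l++
l=10 r=19: 18+35=53 d=9 *, l++
l=11 r=19: 19+35=54 d=8 *, l++
l=12 r=19: 20+35=55 d=7 *, l++
l=13 r=19: 21+35=56 d=6 *, l++
l=14 r=19: 23+35=58 d=4 *, l++
l=15 r=19: 25+35=60 d=2 *, l++

l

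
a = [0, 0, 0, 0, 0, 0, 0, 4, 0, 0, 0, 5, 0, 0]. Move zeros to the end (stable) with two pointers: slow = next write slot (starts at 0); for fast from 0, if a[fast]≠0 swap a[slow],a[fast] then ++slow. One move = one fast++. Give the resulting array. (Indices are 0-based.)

[4, 5, 0, 0, 0, 0, 0, 0, 0, 0, 0, 0, 0, 0]

(s=0,f=0) a[fast]=0 → fast++
(s=0,f=1) a[fast]=0 → fast++
(s=0,f=2) a[fast]=0 → fast++
(s=0,f=3) a[fast]=0 → fast++
(s=0,f=4) a[fast]=0 → fast++
(s=0,f=5) a[fast]=0 → fast++
(s=0,f=6) a[fast]=0 → fast++
(s=0,f=7) a[fast]=4≠0 swap→a[0]=4 → slow++,fast++
(s=1,f=8) a[fast]=0 → fast++
(s=1,f=9) a[fast]=0 → fast++
(s=1,f=10) a[fast]=0 → fast++
(s=1,f=11) a[fast]=5≠0 swap→a[1]=5 → slow++,fast++
(s=2,f=12) a[fast]=0 → fast++
(s=2,f=13) a[fast]=0 → fast++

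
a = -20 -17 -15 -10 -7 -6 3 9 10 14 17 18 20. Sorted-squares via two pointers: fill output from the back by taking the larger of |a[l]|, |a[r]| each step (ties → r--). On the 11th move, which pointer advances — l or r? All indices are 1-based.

l=1 r=13: |-20|<=|20| out[13]=400, r--
l=1 r=12: |-20|>|18| out[12]=400, l++
l=2 r=12: |-17|<=|18| out[11]=324, r--
l=2 r=11: |-17|<=|17| out[10]=289, r--
l=2 r=10: |-17|>|14| out[9]=289, l++
l=3 r=10: |-15|>|14| out[8]=225, l++
l=4 r=10: |-10|<=|14| out[7]=196, r--
l=4 r=9: |-10|<=|10| out[6]=100, r--
l=4 r=8: |-10|>|9| out[5]=100, l++
l=5 r=8: |-7|<=|9| out[4]=81, r--
l=5 r=7: |-7|>|3| out[3]=49, l++

l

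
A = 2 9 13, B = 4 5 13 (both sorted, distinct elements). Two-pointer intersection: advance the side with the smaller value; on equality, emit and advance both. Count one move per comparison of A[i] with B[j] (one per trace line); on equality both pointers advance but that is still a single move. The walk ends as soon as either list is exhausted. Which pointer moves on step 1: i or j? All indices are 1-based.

i

[i=1,j=1] 2<4 → i++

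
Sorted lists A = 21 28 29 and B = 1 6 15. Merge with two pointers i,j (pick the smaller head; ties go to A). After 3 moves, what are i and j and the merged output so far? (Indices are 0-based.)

i=0, j=3, merged so far=[1, 6, 15]

[i=0,j=0] A[i]=21>B[j]=1 take 1 → j++
[i=0,j=1] A[i]=21>B[j]=6 take 6 → j++
[i=0,j=2] A[i]=21>B[j]=15 take 15 → j++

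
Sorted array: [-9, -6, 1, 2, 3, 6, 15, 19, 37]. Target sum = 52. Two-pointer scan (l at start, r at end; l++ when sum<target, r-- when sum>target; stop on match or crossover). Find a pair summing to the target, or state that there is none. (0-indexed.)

(15, 37)

[0,8] -9+37=28 <52 → l++
[1,8] -6+37=31 <52 → l++
[2,8] 1+37=38 <52 → l++
[3,8] 2+37=39 <52 → l++
[4,8] 3+37=40 <52 → l++
[5,8] 6+37=43 <52 → l++
[6,8] 15+37=52 → found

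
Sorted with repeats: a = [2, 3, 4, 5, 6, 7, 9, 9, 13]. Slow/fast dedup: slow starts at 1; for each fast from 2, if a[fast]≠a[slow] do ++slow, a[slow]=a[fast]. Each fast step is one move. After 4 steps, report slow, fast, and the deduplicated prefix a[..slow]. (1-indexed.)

(s=1,f=2) a[fast]=3≠a[slow]=2 write a[2]=3 → slow++,fast++
(s=2,f=3) a[fast]=4≠a[slow]=3 write a[3]=4 → slow++,fast++
(s=3,f=4) a[fast]=5≠a[slow]=4 write a[4]=5 → slow++,fast++
(s=4,f=5) a[fast]=6≠a[slow]=5 write a[5]=6 → slow++,fast++

slow=5, fast=6, prefix=[2, 3, 4, 5, 6]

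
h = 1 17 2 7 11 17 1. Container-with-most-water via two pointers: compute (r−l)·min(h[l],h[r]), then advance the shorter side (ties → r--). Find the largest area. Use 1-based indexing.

[1,7] min(1,1)*6=6 best=6 * → r--
[1,6] min(1,17)*5=5 best=6 → l++
[2,6] min(17,17)*4=68 best=68 * → r--
[2,5] min(17,11)*3=33 best=68 → r--
[2,4] min(17,7)*2=14 best=68 → r--
[2,3] min(17,2)*1=2 best=68 → r--

max area = 68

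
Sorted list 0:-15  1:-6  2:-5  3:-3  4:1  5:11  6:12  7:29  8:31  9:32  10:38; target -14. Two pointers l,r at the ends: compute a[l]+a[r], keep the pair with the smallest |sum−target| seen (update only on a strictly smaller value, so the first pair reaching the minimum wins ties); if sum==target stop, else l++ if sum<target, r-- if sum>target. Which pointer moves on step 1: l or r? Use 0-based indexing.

[0,10] -15+38=23 d=37 * → r--

r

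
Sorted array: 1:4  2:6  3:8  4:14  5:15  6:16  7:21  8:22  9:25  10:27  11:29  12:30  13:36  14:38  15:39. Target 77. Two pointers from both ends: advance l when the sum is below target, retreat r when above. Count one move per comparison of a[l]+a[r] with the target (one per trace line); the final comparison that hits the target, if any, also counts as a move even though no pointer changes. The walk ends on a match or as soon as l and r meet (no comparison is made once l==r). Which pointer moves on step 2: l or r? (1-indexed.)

l=1 r=15: 4+39=43 <77, l++
l=2 r=15: 6+39=45 <77, l++

l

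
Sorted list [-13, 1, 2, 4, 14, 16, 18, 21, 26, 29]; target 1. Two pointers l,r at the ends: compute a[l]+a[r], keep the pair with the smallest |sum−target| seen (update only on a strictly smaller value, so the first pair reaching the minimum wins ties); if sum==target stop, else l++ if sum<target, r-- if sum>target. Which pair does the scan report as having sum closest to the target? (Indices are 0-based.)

pair (-13, 14) with sum 1 (|Δ|=0)

[0,9] -13+29=16 d=15 * → r--
[0,8] -13+26=13 d=12 * → r--
[0,7] -13+21=8 d=7 * → r--
[0,6] -13+18=5 d=4 * → r--
[0,5] -13+16=3 d=2 * → r--
[0,4] -13+14=1 d=0 * → stop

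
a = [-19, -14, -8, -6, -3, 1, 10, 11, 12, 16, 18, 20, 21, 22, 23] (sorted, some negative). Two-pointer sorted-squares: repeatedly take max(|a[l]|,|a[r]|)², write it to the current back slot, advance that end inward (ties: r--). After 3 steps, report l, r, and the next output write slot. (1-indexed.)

l=1, r=12, next write slot=12

[1,15] |-19|<=|23| out[15]=529 → r--
[1,14] |-19|<=|22| out[14]=484 → r--
[1,13] |-19|<=|21| out[13]=441 → r--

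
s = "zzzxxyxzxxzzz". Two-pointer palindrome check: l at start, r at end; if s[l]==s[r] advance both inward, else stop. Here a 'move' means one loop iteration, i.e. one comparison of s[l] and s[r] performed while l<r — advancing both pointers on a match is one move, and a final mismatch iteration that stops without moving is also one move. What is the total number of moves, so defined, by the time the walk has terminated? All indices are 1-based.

6 moves

[1,13] 'z'=='z' → l++,r--
[2,12] 'z'=='z' → l++,r--
[3,11] 'z'=='z' → l++,r--
[4,10] 'x'=='x' → l++,r--
[5,9] 'x'=='x' → l++,r--
[6,8] 'y'!='z' → stop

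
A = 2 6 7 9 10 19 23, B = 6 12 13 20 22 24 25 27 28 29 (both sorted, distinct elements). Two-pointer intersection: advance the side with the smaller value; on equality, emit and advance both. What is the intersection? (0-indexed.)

i=0 j=0: 2<6, i++
i=1 j=0: 6==6 emit, i++,j++
i=2 j=1: 7<12, i++
i=3 j=1: 9<12, i++
i=4 j=1: 10<12, i++
i=5 j=1: 19>12, j++
i=5 j=2: 19>13, j++
i=5 j=3: 19<20, i++
i=6 j=3: 23>20, j++
i=6 j=4: 23>22, j++
i=6 j=5: 23<24, i++

intersection = [6]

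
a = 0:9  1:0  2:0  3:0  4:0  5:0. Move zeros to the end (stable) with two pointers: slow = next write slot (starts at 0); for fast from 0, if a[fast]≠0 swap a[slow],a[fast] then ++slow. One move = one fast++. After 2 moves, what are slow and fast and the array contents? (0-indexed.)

slow=1, fast=2, a=[9, 0, 0, 0, 0, 0]

(s=0,f=0) a[fast]=9≠0 swap→a[0]=9 → slow++,fast++
(s=1,f=1) a[fast]=0 → fast++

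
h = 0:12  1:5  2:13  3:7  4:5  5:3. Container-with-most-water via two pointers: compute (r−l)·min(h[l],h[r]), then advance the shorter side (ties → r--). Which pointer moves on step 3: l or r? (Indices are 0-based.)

[0,5] min(12,3)*5=15 best=15 * → r--
[0,4] min(12,5)*4=20 best=20 * → r--
[0,3] min(12,7)*3=21 best=21 * → r--

r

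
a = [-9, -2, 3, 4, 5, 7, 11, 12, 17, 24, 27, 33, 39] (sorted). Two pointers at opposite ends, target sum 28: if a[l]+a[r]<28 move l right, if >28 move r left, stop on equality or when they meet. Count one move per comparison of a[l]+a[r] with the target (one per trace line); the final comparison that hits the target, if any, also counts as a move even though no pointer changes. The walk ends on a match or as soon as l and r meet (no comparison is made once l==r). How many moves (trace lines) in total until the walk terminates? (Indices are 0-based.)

[0,12] -9+39=30 >28 → r--
[0,11] -9+33=24 <28 → l++
[1,11] -2+33=31 >28 → r--
[1,10] -2+27=25 <28 → l++
[2,10] 3+27=30 >28 → r--
[2,9] 3+24=27 <28 → l++
[3,9] 4+24=28 → found

7 moves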